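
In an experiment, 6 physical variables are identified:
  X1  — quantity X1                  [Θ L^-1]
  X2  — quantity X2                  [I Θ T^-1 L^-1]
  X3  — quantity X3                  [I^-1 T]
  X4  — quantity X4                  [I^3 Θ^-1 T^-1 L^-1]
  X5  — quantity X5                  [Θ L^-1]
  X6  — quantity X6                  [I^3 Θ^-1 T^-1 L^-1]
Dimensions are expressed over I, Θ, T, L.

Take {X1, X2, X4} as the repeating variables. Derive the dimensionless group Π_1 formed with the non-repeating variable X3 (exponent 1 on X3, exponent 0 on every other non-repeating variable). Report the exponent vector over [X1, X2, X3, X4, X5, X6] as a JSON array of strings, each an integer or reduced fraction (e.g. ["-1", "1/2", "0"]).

Exponent matrix [I,Θ,T,L] × [X1,X2,X3,X4,X5,X6]:
  I: [ 0  1 -1  3  0  3]
  Θ: [ 1  1  0 -1  1 -1]
  T: [ 0 -1  1 -1  0 -1]
  L: [-1 -1  0 -1 -1 -1]
Echelon form has 3 nonzero rows (pivots: X1,X2,X4)
Repeat: X1,X2,X4; free: X3,X5,X6
RREF:
  r0: [   1    0    1    0    1    0]
  r1: [   0    1   -1    0    0    0]
  r2: [   0    0    0    1    0    1]
  r3: [   0    0    0    0    0    0]
Fix exponent of X3 at 1, X5 at 0, X6 at 0; solve each RREF row for its pivot's exponent:
  r0: exp(X1) + (1)·1 = 0 ⇒ exp(X1) = -1
  r1: exp(X2) + (-1)·1 = 0 ⇒ exp(X2) = 1
  r2: exp(X4) + (0)·1 = 0 ⇒ exp(X4) = 0
Π_1 = X1^-1 · X2 · X3

["-1", "1", "1", "0", "0", "0"]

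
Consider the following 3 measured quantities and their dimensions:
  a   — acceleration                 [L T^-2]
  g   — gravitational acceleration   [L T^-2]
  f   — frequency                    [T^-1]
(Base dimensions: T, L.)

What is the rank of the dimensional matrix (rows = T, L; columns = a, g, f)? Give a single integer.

Exponent matrix [T,L] × [a,g,f]:
  T: [-2 -2 -1]
  L: [ 1  1  0]
Echelon form has 2 nonzero rows (pivots: a,f)

2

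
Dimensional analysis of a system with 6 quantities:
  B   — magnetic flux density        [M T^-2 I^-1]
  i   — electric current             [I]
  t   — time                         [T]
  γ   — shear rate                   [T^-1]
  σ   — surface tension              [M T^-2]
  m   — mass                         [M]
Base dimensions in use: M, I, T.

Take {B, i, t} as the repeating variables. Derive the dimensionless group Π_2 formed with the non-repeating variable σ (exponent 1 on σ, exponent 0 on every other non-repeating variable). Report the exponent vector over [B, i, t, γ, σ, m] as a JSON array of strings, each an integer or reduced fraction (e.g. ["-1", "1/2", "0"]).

["-1", "-1", "0", "0", "1", "0"]

Exponent matrix [M,I,T] × [B,i,t,γ,σ,m]:
  M: [ 1  0  0  0  1  1]
  I: [-1  1  0  0  0  0]
  T: [-2  0  1 -1 -2  0]
RREF → pivots at {B,i,t} ⇒ r = 3
Pivot set = {B,i,t}, free = {γ,σ,m}
RREF:
  r0: [   1    0    0    0    1    1]
  r1: [   0    1    0    0    1    1]
  r2: [   0    0    1   -1    0    2]
Fix exponent of σ at 1, γ at 0, m at 0; solve each RREF row for its pivot's exponent:
  r0: exp(B) + (1)·1 = 0 ⇒ exp(B) = -1
  r1: exp(i) + (1)·1 = 0 ⇒ exp(i) = -1
  r2: exp(t) + (0)·1 = 0 ⇒ exp(t) = 0
Π_2 = B^-1 · i^-1 · σ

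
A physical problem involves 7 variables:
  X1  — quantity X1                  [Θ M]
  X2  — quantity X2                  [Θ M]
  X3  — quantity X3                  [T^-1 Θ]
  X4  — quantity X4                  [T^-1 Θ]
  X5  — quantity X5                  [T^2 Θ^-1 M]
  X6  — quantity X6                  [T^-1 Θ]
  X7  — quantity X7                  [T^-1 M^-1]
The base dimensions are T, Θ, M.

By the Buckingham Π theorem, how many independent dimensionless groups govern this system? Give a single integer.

5

Exponent matrix [T,Θ,M] × [X1,X2,X3,X4,X5,X6,X7]:
  T: [ 0  0 -1 -1  2 -1 -1]
  Θ: [ 1  1  1  1 -1  1  0]
  M: [ 1  1  0  0  1  0 -1]
RREF → pivots at {X1,X3} ⇒ r = 2
7 vars − rank 2 = 5 Π groups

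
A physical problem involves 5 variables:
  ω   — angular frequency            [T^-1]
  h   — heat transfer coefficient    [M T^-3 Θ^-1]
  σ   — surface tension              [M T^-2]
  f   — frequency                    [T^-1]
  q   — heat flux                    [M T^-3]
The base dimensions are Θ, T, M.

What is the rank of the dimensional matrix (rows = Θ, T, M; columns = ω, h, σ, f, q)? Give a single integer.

3

Dimensional matrix (Θ×T×M by ω×h×σ×f×q):
  Θ: [ 0 -1  0  0  0]
  T: [-1 -3 -2 -1 -3]
  M: [ 0  1  1  0  1]
Echelon form has 3 nonzero rows (pivots: ω,h,σ)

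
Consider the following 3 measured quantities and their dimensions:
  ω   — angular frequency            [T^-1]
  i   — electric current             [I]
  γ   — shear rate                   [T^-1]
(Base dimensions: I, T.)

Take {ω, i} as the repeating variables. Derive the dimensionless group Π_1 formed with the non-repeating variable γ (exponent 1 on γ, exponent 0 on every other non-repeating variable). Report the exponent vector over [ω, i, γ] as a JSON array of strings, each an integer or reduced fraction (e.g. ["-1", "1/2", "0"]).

["-1", "0", "1"]

Write exponents as rows I,T / cols ω,i,γ:
  I: [ 0  1  0]
  T: [-1  0 -1]
Echelon form has 2 nonzero rows (pivots: ω,i)
Pivot set = {ω,i}, free = {γ}
RREF:
  r0: [   1    0    1]
  r1: [   0    1    0]
Fix exponent of γ at 1; solve each RREF row for its pivot's exponent:
  r0: exp(ω) + (1)·1 = 0 ⇒ exp(ω) = -1
  r1: exp(i) + (0)·1 = 0 ⇒ exp(i) = 0
Π_1 = ω^-1 · γ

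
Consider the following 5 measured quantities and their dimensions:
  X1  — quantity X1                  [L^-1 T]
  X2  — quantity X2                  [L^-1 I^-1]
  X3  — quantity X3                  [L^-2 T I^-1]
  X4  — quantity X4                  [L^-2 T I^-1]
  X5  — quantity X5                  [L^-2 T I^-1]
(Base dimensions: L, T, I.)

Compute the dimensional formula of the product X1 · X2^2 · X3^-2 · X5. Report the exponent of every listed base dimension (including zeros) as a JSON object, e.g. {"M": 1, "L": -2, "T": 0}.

{"L": -1, "T": 0, "I": -1}

Dimensional matrix (L×T×I by X1×X2×X3×X4×X5):
  L: [-1 -1 -2 -2 -2]
  T: [ 1  0  1  1  1]
  I: [ 0 -1 -1 -1 -1]
  [L]: (1)·-1+(2)·-1+(-2)·-2+(1)·-2 = -1
  [T]: (1)·1+(2)·0+(-2)·1+(1)·1 = 0
  [I]: (1)·0+(2)·-1+(-2)·-1+(1)·-1 = -1
⇒ L^-1 I^-1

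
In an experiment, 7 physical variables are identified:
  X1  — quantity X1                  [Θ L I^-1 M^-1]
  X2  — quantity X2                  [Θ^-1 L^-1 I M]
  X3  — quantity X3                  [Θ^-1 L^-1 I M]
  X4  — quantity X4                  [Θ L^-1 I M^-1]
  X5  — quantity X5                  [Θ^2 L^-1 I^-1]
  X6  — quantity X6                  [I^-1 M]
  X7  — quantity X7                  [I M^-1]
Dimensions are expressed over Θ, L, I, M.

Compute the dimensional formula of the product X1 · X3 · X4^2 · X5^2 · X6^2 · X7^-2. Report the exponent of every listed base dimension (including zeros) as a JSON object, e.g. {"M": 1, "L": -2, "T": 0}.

Write exponents as rows Θ,L,I,M / cols X1,X2,X3,X4,X5,X6,X7:
  Θ: [ 1 -1 -1  1  2  0  0]
  L: [ 1 -1 -1 -1 -1  0  0]
  I: [-1  1  1  1 -1 -1  1]
  M: [-1  1  1 -1  0  1 -1]
  [Θ]: (1)·1+(1)·-1+(2)·1+(2)·2+(2)·0+(-2)·0 = 6
  [L]: (1)·1+(1)·-1+(2)·-1+(2)·-1+(2)·0+(-2)·0 = -4
  [I]: (1)·-1+(1)·1+(2)·1+(2)·-1+(2)·-1+(-2)·1 = -4
  [M]: (1)·-1+(1)·1+(2)·-1+(2)·0+(2)·1+(-2)·-1 = 2
⇒ Θ^6 L^-4 I^-4 M^2

{"Θ": 6, "L": -4, "I": -4, "M": 2}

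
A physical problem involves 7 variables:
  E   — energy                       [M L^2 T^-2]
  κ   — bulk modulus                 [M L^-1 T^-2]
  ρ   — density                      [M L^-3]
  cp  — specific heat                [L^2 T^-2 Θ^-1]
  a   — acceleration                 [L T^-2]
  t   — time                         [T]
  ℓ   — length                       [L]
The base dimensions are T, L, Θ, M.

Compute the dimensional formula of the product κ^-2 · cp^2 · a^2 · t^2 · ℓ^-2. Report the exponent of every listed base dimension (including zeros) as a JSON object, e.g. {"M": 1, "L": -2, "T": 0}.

Write exponents as rows T,L,Θ,M / cols E,κ,ρ,cp,a,t,ℓ:
  T: [-2 -2  0 -2 -2  1  0]
  L: [ 2 -1 -3  2  1  0  1]
  Θ: [ 0  0  0 -1  0  0  0]
  M: [ 1  1  1  0  0  0  0]
  [T]: (-2)·-2+(2)·-2+(2)·-2+(2)·1+(-2)·0 = -2
  [L]: (-2)·-1+(2)·2+(2)·1+(2)·0+(-2)·1 = 6
  [Θ]: (-2)·0+(2)·-1+(2)·0+(2)·0+(-2)·0 = -2
  [M]: (-2)·1+(2)·0+(2)·0+(2)·0+(-2)·0 = -2
⇒ T^-2 L^6 Θ^-2 M^-2

{"T": -2, "L": 6, "Θ": -2, "M": -2}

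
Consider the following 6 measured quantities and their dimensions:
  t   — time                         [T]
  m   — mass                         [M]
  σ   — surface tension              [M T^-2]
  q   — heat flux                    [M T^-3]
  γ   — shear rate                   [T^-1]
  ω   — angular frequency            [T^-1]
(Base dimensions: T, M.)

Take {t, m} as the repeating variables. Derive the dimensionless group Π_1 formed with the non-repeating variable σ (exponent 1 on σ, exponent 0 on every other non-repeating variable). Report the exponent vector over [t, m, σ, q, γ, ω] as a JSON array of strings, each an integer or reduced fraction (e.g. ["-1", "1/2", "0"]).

Dimensional matrix (T×M by t×m×σ×q×γ×ω):
  T: [ 1  0 -2 -3 -1 -1]
  M: [ 0  1  1  1  0  0]
Echelon form has 2 nonzero rows (pivots: t,m)
Pivot set = {t,m}, free = {σ,q,γ,ω}
RREF:
  r0: [   1    0   -2   -3   -1   -1]
  r1: [   0    1    1    1    0    0]
Fix exponent of σ at 1, q at 0, γ at 0, ω at 0; solve each RREF row for its pivot's exponent:
  r0: exp(t) + (-2)·1 = 0 ⇒ exp(t) = 2
  r1: exp(m) + (1)·1 = 0 ⇒ exp(m) = -1
Π_1 = t^2 · m^-1 · σ

["2", "-1", "1", "0", "0", "0"]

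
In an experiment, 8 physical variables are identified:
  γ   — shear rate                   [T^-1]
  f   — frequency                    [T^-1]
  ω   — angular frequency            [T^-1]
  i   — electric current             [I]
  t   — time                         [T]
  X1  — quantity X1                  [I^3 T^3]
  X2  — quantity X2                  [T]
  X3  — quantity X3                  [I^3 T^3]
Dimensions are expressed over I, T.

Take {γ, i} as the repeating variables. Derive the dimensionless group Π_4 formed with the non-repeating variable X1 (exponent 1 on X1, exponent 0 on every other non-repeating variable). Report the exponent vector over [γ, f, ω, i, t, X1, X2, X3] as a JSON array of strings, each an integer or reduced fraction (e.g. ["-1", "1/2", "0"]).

["3", "0", "0", "-3", "0", "1", "0", "0"]

Write exponents as rows I,T / cols γ,f,ω,i,t,X1,X2,X3:
  I: [ 0  0  0  1  0  3  0  3]
  T: [-1 -1 -1  0  1  3  1  3]
Echelon form has 2 nonzero rows (pivots: γ,i)
Pivot set = {γ,i}, free = {f,ω,t,X1,X2,X3}
RREF:
  r0: [   1    1    1    0   -1   -3   -1   -3]
  r1: [   0    0    0    1    0    3    0    3]
Fix exponent of X1 at 1, f at 0, ω at 0, t at 0, X2 at 0, X3 at 0; solve each RREF row for its pivot's exponent:
  r0: exp(γ) + (-3)·1 = 0 ⇒ exp(γ) = 3
  r1: exp(i) + (3)·1 = 0 ⇒ exp(i) = -3
Π_4 = γ^3 · i^-3 · X1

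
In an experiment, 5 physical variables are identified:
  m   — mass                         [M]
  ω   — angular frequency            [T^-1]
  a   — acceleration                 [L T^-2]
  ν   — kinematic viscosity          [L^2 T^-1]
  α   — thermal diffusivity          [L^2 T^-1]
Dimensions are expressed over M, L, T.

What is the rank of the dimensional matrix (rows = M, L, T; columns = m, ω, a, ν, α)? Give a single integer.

3

Write exponents as rows M,L,T / cols m,ω,a,ν,α:
  M: [ 1  0  0  0  0]
  L: [ 0  0  1  2  2]
  T: [ 0 -1 -2 -1 -1]
RREF → pivots at {m,ω,a} ⇒ r = 3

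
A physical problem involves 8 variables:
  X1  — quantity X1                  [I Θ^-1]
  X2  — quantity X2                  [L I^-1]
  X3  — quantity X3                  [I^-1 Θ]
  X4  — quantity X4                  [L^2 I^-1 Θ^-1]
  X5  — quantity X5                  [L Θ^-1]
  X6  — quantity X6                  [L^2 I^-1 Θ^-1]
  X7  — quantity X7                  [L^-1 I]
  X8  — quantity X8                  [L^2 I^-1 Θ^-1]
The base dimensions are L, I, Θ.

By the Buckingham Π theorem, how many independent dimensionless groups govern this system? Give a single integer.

Dimensional matrix (L×I×Θ by X1×X2×X3×X4×X5×X6×X7×X8):
  L: [ 0  1  0  2  1  2 -1  2]
  I: [ 1 -1 -1 -1  0 -1  1 -1]
  Θ: [-1  0  1 -1 -1 -1  0 -1]
Row reduction gives pivot columns X1,X2; rank = 2
n=8, r=2 ⇒ 6 dimensionless groups

6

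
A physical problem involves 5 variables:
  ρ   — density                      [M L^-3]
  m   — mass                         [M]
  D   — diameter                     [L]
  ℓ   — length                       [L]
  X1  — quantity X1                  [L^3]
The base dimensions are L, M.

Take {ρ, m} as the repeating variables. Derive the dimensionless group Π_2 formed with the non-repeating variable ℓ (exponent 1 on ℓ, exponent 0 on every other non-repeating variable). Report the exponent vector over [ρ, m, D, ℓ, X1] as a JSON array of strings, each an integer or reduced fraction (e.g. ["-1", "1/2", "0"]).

Dimensional matrix (L×M by ρ×m×D×ℓ×X1):
  L: [-3  0  1  1  3]
  M: [ 1  1  0  0  0]
Row reduction gives pivot columns ρ,m; rank = 2
Repeat: ρ,m; free: D,ℓ,X1
RREF:
  r0: [   1    0 -1/3 -1/3   -1]
  r1: [   0    1  1/3  1/3    1]
Fix exponent of ℓ at 1, D at 0, X1 at 0; solve each RREF row for its pivot's exponent:
  r0: exp(ρ) + (-1/3)·1 = 0 ⇒ exp(ρ) = 1/3
  r1: exp(m) + (1/3)·1 = 0 ⇒ exp(m) = -1/3
Π_2 = ρ^(1/3) · m^(-1/3) · ℓ

["1/3", "-1/3", "0", "1", "0"]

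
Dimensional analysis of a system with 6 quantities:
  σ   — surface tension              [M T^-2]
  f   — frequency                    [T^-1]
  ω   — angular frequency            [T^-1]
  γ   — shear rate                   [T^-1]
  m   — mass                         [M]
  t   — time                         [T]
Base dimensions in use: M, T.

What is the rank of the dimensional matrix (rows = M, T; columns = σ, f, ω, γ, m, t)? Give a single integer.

Write exponents as rows M,T / cols σ,f,ω,γ,m,t:
  M: [ 1  0  0  0  1  0]
  T: [-2 -1 -1 -1  0  1]
Echelon form has 2 nonzero rows (pivots: σ,f)

2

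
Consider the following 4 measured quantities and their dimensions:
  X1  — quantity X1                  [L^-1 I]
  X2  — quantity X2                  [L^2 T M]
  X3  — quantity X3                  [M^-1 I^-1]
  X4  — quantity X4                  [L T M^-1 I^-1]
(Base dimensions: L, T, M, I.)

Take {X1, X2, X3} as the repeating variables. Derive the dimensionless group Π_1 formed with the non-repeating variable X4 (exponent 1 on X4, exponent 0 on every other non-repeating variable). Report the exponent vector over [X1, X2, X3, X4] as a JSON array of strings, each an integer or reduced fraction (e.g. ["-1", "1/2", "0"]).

["-1", "-1", "-2", "1"]

Write exponents as rows L,T,M,I / cols X1,X2,X3,X4:
  L: [-1  2  0  1]
  T: [ 0  1  0  1]
  M: [ 0  1 -1 -1]
  I: [ 1  0 -1 -1]
RREF → pivots at {X1,X2,X3} ⇒ r = 3
Pivot set = {X1,X2,X3}, free = {X4}
RREF:
  r0: [   1    0    0    1]
  r1: [   0    1    0    1]
  r2: [   0    0    1    2]
  r3: [   0    0    0    0]
Fix exponent of X4 at 1; solve each RREF row for its pivot's exponent:
  r0: exp(X1) + (1)·1 = 0 ⇒ exp(X1) = -1
  r1: exp(X2) + (1)·1 = 0 ⇒ exp(X2) = -1
  r2: exp(X3) + (2)·1 = 0 ⇒ exp(X3) = -2
Π_1 = X1^-1 · X2^-1 · X3^-2 · X4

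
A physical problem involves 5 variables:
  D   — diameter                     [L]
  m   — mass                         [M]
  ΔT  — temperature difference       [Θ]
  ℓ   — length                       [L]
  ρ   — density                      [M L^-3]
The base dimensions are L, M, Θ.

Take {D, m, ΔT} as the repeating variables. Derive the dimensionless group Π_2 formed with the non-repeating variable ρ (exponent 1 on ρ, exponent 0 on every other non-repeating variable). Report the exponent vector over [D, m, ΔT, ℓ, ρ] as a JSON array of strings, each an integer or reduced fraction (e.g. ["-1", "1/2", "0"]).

["3", "-1", "0", "0", "1"]

Dimensional matrix (L×M×Θ by D×m×ΔT×ℓ×ρ):
  L: [ 1  0  0  1 -3]
  M: [ 0  1  0  0  1]
  Θ: [ 0  0  1  0  0]
Echelon form has 3 nonzero rows (pivots: D,m,ΔT)
Pivot set = {D,m,ΔT}, free = {ℓ,ρ}
RREF:
  r0: [   1    0    0    1   -3]
  r1: [   0    1    0    0    1]
  r2: [   0    0    1    0    0]
Fix exponent of ρ at 1, ℓ at 0; solve each RREF row for its pivot's exponent:
  r0: exp(D) + (-3)·1 = 0 ⇒ exp(D) = 3
  r1: exp(m) + (1)·1 = 0 ⇒ exp(m) = -1
  r2: exp(ΔT) + (0)·1 = 0 ⇒ exp(ΔT) = 0
Π_2 = D^3 · m^-1 · ρ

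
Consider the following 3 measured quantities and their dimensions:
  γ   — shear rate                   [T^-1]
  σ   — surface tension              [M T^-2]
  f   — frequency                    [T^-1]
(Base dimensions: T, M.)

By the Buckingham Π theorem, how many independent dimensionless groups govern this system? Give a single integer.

Exponent matrix [T,M] × [γ,σ,f]:
  T: [-1 -2 -1]
  M: [ 0  1  0]
Row reduction gives pivot columns γ,σ; rank = 2
Π count = n − r = 3 − 2 = 1

1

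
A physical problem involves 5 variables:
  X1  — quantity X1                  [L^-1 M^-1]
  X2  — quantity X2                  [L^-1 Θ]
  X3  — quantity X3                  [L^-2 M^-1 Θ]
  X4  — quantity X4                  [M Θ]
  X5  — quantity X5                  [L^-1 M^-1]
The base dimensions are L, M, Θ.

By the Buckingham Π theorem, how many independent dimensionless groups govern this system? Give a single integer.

Dimensional matrix (L×M×Θ by X1×X2×X3×X4×X5):
  L: [-1 -1 -2  0 -1]
  M: [-1  0 -1  1 -1]
  Θ: [ 0  1  1  1  0]
Row reduction gives pivot columns X1,X2; rank = 2
n=5, r=2 ⇒ 3 dimensionless groups

3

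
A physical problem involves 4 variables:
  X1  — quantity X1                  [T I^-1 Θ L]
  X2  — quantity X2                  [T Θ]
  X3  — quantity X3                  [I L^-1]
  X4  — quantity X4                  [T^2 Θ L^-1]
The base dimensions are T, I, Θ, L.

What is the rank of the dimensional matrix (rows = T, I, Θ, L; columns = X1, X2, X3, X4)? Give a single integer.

Exponent matrix [T,I,Θ,L] × [X1,X2,X3,X4]:
  T: [ 1  1  0  2]
  I: [-1  0  1  0]
  Θ: [ 1  1  0  1]
  L: [ 1  0 -1 -1]
Row reduction gives pivot columns X1,X2,X4; rank = 3

3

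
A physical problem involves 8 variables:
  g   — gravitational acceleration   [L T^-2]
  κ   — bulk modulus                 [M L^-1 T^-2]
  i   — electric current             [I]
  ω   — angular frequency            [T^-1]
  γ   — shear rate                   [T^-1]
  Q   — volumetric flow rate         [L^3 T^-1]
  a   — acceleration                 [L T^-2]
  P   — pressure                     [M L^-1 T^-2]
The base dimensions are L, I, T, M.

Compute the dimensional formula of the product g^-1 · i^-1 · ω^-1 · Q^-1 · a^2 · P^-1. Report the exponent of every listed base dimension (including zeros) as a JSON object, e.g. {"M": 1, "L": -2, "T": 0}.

{"L": -1, "I": -1, "T": 2, "M": -1}

Exponent matrix [L,I,T,M] × [g,κ,i,ω,γ,Q,a,P]:
  L: [ 1 -1  0  0  0  3  1 -1]
  I: [ 0  0  1  0  0  0  0  0]
  T: [-2 -2  0 -1 -1 -1 -2 -2]
  M: [ 0  1  0  0  0  0  0  1]
  [L]: (-1)·1+(-1)·0+(-1)·0+(-1)·3+(2)·1+(-1)·-1 = -1
  [I]: (-1)·0+(-1)·1+(-1)·0+(-1)·0+(2)·0+(-1)·0 = -1
  [T]: (-1)·-2+(-1)·0+(-1)·-1+(-1)·-1+(2)·-2+(-1)·-2 = 2
  [M]: (-1)·0+(-1)·0+(-1)·0+(-1)·0+(2)·0+(-1)·1 = -1
⇒ L^-1 I^-1 T^2 M^-1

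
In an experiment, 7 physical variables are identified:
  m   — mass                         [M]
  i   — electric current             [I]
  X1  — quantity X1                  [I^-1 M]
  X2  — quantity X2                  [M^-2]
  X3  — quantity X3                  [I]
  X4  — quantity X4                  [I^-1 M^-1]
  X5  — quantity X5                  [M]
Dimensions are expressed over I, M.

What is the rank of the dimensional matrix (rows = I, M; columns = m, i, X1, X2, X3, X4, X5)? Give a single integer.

2

Write exponents as rows I,M / cols m,i,X1,X2,X3,X4,X5:
  I: [ 0  1 -1  0  1 -1  0]
  M: [ 1  0  1 -2  0 -1  1]
Row reduction gives pivot columns m,i; rank = 2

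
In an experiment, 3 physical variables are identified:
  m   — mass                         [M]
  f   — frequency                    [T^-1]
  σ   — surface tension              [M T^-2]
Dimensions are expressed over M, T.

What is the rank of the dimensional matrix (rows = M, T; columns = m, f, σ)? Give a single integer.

2

Dimensional matrix (M×T by m×f×σ):
  M: [ 1  0  1]
  T: [ 0 -1 -2]
RREF → pivots at {m,f} ⇒ r = 2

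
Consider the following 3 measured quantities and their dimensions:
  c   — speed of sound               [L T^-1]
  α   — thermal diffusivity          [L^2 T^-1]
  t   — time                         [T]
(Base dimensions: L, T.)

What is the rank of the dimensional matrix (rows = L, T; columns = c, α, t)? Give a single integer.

2

Write exponents as rows L,T / cols c,α,t:
  L: [ 1  2  0]
  T: [-1 -1  1]
RREF → pivots at {c,α} ⇒ r = 2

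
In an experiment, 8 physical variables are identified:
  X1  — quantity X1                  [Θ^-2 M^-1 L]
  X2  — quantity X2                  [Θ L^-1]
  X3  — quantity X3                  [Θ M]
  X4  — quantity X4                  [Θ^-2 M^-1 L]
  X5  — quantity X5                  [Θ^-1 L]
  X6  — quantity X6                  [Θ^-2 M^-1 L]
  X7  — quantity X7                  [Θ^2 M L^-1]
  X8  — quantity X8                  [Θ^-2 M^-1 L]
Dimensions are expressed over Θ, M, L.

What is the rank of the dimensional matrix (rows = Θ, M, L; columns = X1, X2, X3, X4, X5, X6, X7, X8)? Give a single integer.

Write exponents as rows Θ,M,L / cols X1,X2,X3,X4,X5,X6,X7,X8:
  Θ: [-2  1  1 -2 -1 -2  2 -2]
  M: [-1  0  1 -1  0 -1  1 -1]
  L: [ 1 -1  0  1  1  1 -1  1]
Echelon form has 2 nonzero rows (pivots: X1,X2)

2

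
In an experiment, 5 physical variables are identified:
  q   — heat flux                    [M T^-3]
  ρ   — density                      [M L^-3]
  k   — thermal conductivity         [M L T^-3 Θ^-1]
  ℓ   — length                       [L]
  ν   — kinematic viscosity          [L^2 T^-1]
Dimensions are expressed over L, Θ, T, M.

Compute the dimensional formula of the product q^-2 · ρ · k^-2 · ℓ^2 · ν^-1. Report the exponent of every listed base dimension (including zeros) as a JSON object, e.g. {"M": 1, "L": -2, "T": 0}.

Write exponents as rows L,Θ,T,M / cols q,ρ,k,ℓ,ν:
  L: [ 0 -3  1  1  2]
  Θ: [ 0  0 -1  0  0]
  T: [-3  0 -3  0 -1]
  M: [ 1  1  1  0  0]
  [L]: (-2)·0+(1)·-3+(-2)·1+(2)·1+(-1)·2 = -5
  [Θ]: (-2)·0+(1)·0+(-2)·-1+(2)·0+(-1)·0 = 2
  [T]: (-2)·-3+(1)·0+(-2)·-3+(2)·0+(-1)·-1 = 13
  [M]: (-2)·1+(1)·1+(-2)·1+(2)·0+(-1)·0 = -3
⇒ L^-5 Θ^2 T^13 M^-3

{"L": -5, "Θ": 2, "T": 13, "M": -3}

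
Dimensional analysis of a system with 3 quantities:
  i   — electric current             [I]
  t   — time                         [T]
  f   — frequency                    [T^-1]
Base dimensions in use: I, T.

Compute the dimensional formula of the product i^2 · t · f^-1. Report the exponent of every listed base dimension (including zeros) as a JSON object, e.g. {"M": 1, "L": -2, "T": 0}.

Exponent matrix [I,T] × [i,t,f]:
  I: [ 1  0  0]
  T: [ 0  1 -1]
  [I]: (2)·1+(1)·0+(-1)·0 = 2
  [T]: (2)·0+(1)·1+(-1)·-1 = 2
⇒ I^2 T^2

{"I": 2, "T": 2}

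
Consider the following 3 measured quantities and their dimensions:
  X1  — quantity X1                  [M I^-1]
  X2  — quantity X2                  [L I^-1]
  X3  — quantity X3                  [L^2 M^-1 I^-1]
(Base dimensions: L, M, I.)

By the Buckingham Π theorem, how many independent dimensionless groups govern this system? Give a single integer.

1

Exponent matrix [L,M,I] × [X1,X2,X3]:
  L: [ 0  1  2]
  M: [ 1  0 -1]
  I: [-1 -1 -1]
Echelon form has 2 nonzero rows (pivots: X1,X2)
n=3, r=2 ⇒ 1 dimensionless group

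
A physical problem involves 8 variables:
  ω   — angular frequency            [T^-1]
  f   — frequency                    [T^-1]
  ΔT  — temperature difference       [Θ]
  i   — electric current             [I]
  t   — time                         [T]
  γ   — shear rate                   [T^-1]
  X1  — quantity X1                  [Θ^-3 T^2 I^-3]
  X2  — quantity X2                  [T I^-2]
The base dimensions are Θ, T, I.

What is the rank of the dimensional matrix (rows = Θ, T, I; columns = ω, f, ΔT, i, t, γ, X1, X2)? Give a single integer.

3

Exponent matrix [Θ,T,I] × [ω,f,ΔT,i,t,γ,X1,X2]:
  Θ: [ 0  0  1  0  0  0 -3  0]
  T: [-1 -1  0  0  1 -1  2  1]
  I: [ 0  0  0  1  0  0 -3 -2]
Row reduction gives pivot columns ω,ΔT,i; rank = 3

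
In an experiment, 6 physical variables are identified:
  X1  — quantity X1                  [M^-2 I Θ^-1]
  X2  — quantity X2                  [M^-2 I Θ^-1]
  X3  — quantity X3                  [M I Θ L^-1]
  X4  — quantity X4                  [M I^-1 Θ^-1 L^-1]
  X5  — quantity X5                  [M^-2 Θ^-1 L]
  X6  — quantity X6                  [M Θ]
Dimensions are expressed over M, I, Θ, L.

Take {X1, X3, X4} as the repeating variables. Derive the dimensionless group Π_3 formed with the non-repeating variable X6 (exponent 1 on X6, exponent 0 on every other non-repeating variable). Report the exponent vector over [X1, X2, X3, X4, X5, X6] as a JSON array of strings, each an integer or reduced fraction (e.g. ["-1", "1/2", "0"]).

Dimensional matrix (M×I×Θ×L by X1×X2×X3×X4×X5×X6):
  M: [-2 -2  1  1 -2  1]
  I: [ 1  1  1 -1  0  0]
  Θ: [-1 -1  1 -1 -1  1]
  L: [ 0  0 -1 -1  1  0]
Row reduction gives pivot columns X1,X3,X4; rank = 3
Pivot set = {X1,X3,X4}, free = {X2,X5,X6}
RREF:
  r0: [   1    1    0    0  1/2 -1/2]
  r1: [   0    0    1    0 -3/4  1/4]
  r2: [   0    0    0    1 -1/4 -1/4]
  r3: [   0    0    0    0    0    0]
Fix exponent of X6 at 1, X2 at 0, X5 at 0; solve each RREF row for its pivot's exponent:
  r0: exp(X1) + (-1/2)·1 = 0 ⇒ exp(X1) = 1/2
  r1: exp(X3) + (1/4)·1 = 0 ⇒ exp(X3) = -1/4
  r2: exp(X4) + (-1/4)·1 = 0 ⇒ exp(X4) = 1/4
Π_3 = X1^(1/2) · X3^(-1/4) · X4^(1/4) · X6

["1/2", "0", "-1/4", "1/4", "0", "1"]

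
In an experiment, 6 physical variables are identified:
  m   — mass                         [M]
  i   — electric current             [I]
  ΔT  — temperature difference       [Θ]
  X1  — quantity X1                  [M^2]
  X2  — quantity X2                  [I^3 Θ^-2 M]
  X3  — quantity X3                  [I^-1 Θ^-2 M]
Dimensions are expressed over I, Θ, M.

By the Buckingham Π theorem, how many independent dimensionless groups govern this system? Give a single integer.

Exponent matrix [I,Θ,M] × [m,i,ΔT,X1,X2,X3]:
  I: [ 0  1  0  0  3 -1]
  Θ: [ 0  0  1  0 -2 -2]
  M: [ 1  0  0  2  1  1]
Echelon form has 3 nonzero rows (pivots: m,i,ΔT)
6 vars − rank 3 = 3 Π groups

3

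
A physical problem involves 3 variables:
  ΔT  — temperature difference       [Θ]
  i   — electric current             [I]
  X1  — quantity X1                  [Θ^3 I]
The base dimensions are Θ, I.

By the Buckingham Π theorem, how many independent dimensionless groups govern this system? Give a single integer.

Write exponents as rows Θ,I / cols ΔT,i,X1:
  Θ: [ 1  0  3]
  I: [ 0  1  1]
Row reduction gives pivot columns ΔT,i; rank = 2
3 vars − rank 2 = 1 Π group

1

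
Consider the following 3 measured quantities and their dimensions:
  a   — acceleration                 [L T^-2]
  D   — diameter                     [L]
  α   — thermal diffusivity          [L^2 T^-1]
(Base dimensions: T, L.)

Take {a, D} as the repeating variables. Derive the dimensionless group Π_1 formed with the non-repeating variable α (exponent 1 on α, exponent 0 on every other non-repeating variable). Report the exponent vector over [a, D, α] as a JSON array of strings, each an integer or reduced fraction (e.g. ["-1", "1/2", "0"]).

["-1/2", "-3/2", "1"]

Exponent matrix [T,L] × [a,D,α]:
  T: [-2  0 -1]
  L: [ 1  1  2]
Echelon form has 2 nonzero rows (pivots: a,D)
Pivot set = {a,D}, free = {α}
RREF:
  r0: [   1    0  1/2]
  r1: [   0    1  3/2]
Fix exponent of α at 1; solve each RREF row for its pivot's exponent:
  r0: exp(a) + (1/2)·1 = 0 ⇒ exp(a) = -1/2
  r1: exp(D) + (3/2)·1 = 0 ⇒ exp(D) = -3/2
Π_1 = a^(-1/2) · D^(-3/2) · α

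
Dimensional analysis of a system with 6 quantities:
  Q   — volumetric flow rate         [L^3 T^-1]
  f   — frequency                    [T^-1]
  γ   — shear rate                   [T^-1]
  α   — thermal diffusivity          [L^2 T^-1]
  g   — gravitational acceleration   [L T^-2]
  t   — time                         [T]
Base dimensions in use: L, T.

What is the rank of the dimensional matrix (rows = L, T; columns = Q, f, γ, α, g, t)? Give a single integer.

Dimensional matrix (L×T by Q×f×γ×α×g×t):
  L: [ 3  0  0  2  1  0]
  T: [-1 -1 -1 -1 -2  1]
RREF → pivots at {Q,f} ⇒ r = 2

2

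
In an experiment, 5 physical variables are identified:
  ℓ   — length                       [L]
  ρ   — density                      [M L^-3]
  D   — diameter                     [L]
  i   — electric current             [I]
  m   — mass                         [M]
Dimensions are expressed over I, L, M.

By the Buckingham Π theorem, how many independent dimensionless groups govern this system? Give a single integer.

Dimensional matrix (I×L×M by ℓ×ρ×D×i×m):
  I: [ 0  0  0  1  0]
  L: [ 1 -3  1  0  0]
  M: [ 0  1  0  0  1]
Row reduction gives pivot columns ℓ,ρ,i; rank = 3
5 vars − rank 3 = 2 Π groups

2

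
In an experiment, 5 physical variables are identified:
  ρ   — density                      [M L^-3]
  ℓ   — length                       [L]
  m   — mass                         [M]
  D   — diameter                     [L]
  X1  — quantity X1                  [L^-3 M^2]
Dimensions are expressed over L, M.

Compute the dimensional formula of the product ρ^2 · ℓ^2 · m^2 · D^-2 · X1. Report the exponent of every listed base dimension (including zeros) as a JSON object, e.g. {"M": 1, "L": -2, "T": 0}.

Write exponents as rows L,M / cols ρ,ℓ,m,D,X1:
  L: [-3  1  0  1 -3]
  M: [ 1  0  1  0  2]
  [L]: (2)·-3+(2)·1+(2)·0+(-2)·1+(1)·-3 = -9
  [M]: (2)·1+(2)·0+(2)·1+(-2)·0+(1)·2 = 6
⇒ L^-9 M^6

{"L": -9, "M": 6}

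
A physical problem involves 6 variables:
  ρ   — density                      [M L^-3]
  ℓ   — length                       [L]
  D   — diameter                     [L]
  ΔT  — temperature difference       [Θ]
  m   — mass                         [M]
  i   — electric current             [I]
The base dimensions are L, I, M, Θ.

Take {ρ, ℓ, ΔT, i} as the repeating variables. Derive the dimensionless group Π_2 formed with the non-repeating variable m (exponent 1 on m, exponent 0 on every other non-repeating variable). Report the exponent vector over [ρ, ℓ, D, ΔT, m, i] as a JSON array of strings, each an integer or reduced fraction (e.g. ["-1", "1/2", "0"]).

["-1", "-3", "0", "0", "1", "0"]

Dimensional matrix (L×I×M×Θ by ρ×ℓ×D×ΔT×m×i):
  L: [-3  1  1  0  0  0]
  I: [ 0  0  0  0  0  1]
  M: [ 1  0  0  0  1  0]
  Θ: [ 0  0  0  1  0  0]
Row reduction gives pivot columns ρ,ℓ,ΔT,i; rank = 4
Repeat: ρ,ℓ,ΔT,i; free: D,m
RREF:
  r0: [   1    0    0    0    1    0]
  r1: [   0    1    1    0    3    0]
  r2: [   0    0    0    1    0    0]
  r3: [   0    0    0    0    0    1]
Fix exponent of m at 1, D at 0; solve each RREF row for its pivot's exponent:
  r0: exp(ρ) + (1)·1 = 0 ⇒ exp(ρ) = -1
  r1: exp(ℓ) + (3)·1 = 0 ⇒ exp(ℓ) = -3
  r2: exp(ΔT) + (0)·1 = 0 ⇒ exp(ΔT) = 0
  r3: exp(i) + (0)·1 = 0 ⇒ exp(i) = 0
Π_2 = ρ^-1 · ℓ^-3 · m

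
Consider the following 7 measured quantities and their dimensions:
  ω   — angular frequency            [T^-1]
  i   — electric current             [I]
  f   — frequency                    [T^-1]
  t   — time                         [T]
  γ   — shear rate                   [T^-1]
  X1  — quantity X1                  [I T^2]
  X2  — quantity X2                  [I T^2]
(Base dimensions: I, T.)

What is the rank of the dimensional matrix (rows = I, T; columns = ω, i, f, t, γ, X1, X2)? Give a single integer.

Dimensional matrix (I×T by ω×i×f×t×γ×X1×X2):
  I: [ 0  1  0  0  0  1  1]
  T: [-1  0 -1  1 -1  2  2]
Row reduction gives pivot columns ω,i; rank = 2

2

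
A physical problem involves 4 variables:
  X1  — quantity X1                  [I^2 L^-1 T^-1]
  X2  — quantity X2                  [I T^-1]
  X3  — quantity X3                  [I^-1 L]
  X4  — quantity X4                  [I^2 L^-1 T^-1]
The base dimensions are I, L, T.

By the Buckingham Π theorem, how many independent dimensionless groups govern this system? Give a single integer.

Exponent matrix [I,L,T] × [X1,X2,X3,X4]:
  I: [ 2  1 -1  2]
  L: [-1  0  1 -1]
  T: [-1 -1  0 -1]
Echelon form has 2 nonzero rows (pivots: X1,X2)
n=4, r=2 ⇒ 2 dimensionless groups

2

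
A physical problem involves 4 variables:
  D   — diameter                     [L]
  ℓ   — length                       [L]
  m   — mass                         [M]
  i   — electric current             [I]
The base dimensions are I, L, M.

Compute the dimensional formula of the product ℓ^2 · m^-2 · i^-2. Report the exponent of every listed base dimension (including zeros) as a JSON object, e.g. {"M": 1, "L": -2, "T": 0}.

{"I": -2, "L": 2, "M": -2}

Dimensional matrix (I×L×M by D×ℓ×m×i):
  I: [ 0  0  0  1]
  L: [ 1  1  0  0]
  M: [ 0  0  1  0]
  [I]: (2)·0+(-2)·0+(-2)·1 = -2
  [L]: (2)·1+(-2)·0+(-2)·0 = 2
  [M]: (2)·0+(-2)·1+(-2)·0 = -2
⇒ I^-2 L^2 M^-2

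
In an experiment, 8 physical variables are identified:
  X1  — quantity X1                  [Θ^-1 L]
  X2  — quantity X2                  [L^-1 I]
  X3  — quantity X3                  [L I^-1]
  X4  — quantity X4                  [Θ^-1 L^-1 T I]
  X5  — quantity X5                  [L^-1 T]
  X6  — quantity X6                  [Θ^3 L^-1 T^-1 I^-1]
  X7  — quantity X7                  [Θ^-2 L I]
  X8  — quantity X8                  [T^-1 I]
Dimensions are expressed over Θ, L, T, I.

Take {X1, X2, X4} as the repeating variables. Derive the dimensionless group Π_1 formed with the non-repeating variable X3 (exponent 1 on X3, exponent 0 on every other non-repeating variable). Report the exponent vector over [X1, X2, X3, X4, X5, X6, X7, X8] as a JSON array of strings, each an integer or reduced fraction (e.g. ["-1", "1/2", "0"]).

Write exponents as rows Θ,L,T,I / cols X1,X2,X3,X4,X5,X6,X7,X8:
  Θ: [-1  0  0 -1  0  3 -2  0]
  L: [ 1 -1  1 -1 -1 -1  1  0]
  T: [ 0  0  0  1  1 -1  0 -1]
  I: [ 0  1 -1  1  0 -1  1  1]
Row reduction gives pivot columns X1,X2,X4; rank = 3
Pivot set = {X1,X2,X4}, free = {X3,X5,X6,X7,X8}
RREF:
  r0: [   1    0    0    0   -1   -2    2    1]
  r1: [   0    1   -1    0   -1    0    1    2]
  r2: [   0    0    0    1    1   -1    0   -1]
  r3: [   0    0    0    0    0    0    0    0]
Fix exponent of X3 at 1, X5 at 0, X6 at 0, X7 at 0, X8 at 0; solve each RREF row for its pivot's exponent:
  r0: exp(X1) + (0)·1 = 0 ⇒ exp(X1) = 0
  r1: exp(X2) + (-1)·1 = 0 ⇒ exp(X2) = 1
  r2: exp(X4) + (0)·1 = 0 ⇒ exp(X4) = 0
Π_1 = X2 · X3

["0", "1", "1", "0", "0", "0", "0", "0"]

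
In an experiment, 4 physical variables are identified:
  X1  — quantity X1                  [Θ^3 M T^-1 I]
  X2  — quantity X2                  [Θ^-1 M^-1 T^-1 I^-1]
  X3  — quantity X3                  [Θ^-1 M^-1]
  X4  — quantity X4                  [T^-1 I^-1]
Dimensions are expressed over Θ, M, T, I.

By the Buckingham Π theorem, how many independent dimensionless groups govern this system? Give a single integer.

Exponent matrix [Θ,M,T,I] × [X1,X2,X3,X4]:
  Θ: [ 3 -1 -1  0]
  M: [ 1 -1 -1  0]
  T: [-1 -1  0 -1]
  I: [ 1 -1  0 -1]
RREF → pivots at {X1,X2,X3} ⇒ r = 3
Π count = n − r = 4 − 3 = 1

1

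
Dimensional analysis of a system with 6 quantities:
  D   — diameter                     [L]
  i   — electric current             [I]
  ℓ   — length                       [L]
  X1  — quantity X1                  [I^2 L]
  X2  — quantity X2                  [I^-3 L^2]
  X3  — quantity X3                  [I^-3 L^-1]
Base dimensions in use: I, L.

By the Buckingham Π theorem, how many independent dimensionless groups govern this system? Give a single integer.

Write exponents as rows I,L / cols D,i,ℓ,X1,X2,X3:
  I: [ 0  1  0  2 -3 -3]
  L: [ 1  0  1  1  2 -1]
Echelon form has 2 nonzero rows (pivots: D,i)
n=6, r=2 ⇒ 4 dimensionless groups

4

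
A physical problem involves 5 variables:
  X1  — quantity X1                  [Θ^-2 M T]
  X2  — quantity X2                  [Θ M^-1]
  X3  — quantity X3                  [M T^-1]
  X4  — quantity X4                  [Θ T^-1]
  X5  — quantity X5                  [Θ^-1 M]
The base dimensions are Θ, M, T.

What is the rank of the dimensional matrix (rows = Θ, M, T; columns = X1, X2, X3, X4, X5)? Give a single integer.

2

Exponent matrix [Θ,M,T] × [X1,X2,X3,X4,X5]:
  Θ: [-2  1  0  1 -1]
  M: [ 1 -1  1  0  1]
  T: [ 1  0 -1 -1  0]
Row reduction gives pivot columns X1,X2; rank = 2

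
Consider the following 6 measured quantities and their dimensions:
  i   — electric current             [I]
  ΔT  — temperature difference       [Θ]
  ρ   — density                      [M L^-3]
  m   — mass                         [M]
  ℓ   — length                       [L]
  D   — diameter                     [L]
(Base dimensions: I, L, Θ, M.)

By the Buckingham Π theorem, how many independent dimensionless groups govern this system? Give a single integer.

2

Exponent matrix [I,L,Θ,M] × [i,ΔT,ρ,m,ℓ,D]:
  I: [ 1  0  0  0  0  0]
  L: [ 0  0 -3  0  1  1]
  Θ: [ 0  1  0  0  0  0]
  M: [ 0  0  1  1  0  0]
Echelon form has 4 nonzero rows (pivots: i,ΔT,ρ,m)
n=6, r=4 ⇒ 2 dimensionless groups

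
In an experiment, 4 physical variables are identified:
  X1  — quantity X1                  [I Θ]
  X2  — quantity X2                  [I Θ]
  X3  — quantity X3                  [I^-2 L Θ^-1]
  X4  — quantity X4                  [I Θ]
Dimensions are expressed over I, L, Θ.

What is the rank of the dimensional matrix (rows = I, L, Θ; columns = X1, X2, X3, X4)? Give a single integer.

Dimensional matrix (I×L×Θ by X1×X2×X3×X4):
  I: [ 1  1 -2  1]
  L: [ 0  0  1  0]
  Θ: [ 1  1 -1  1]
Echelon form has 2 nonzero rows (pivots: X1,X3)

2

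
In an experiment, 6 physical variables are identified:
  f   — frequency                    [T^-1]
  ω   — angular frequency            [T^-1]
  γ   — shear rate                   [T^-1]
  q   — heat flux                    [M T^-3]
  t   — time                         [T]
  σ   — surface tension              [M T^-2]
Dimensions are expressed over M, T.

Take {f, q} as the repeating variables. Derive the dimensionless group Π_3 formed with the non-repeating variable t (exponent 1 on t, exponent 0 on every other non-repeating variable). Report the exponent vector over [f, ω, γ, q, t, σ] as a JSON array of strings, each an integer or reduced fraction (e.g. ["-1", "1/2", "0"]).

["1", "0", "0", "0", "1", "0"]

Write exponents as rows M,T / cols f,ω,γ,q,t,σ:
  M: [ 0  0  0  1  0  1]
  T: [-1 -1 -1 -3  1 -2]
RREF → pivots at {f,q} ⇒ r = 2
Pivot set = {f,q}, free = {ω,γ,t,σ}
RREF:
  r0: [   1    1    1    0   -1   -1]
  r1: [   0    0    0    1    0    1]
Fix exponent of t at 1, ω at 0, γ at 0, σ at 0; solve each RREF row for its pivot's exponent:
  r0: exp(f) + (-1)·1 = 0 ⇒ exp(f) = 1
  r1: exp(q) + (0)·1 = 0 ⇒ exp(q) = 0
Π_3 = f · t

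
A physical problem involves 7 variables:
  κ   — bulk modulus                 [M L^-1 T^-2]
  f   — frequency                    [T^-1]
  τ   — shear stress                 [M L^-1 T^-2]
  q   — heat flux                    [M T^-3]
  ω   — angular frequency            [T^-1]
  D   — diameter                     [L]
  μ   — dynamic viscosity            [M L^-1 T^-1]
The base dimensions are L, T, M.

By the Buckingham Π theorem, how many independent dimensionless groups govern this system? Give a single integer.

Dimensional matrix (L×T×M by κ×f×τ×q×ω×D×μ):
  L: [-1  0 -1  0  0  1 -1]
  T: [-2 -1 -2 -3 -1  0 -1]
  M: [ 1  0  1  1  0  0  1]
Row reduction gives pivot columns κ,f,q; rank = 3
Π count = n − r = 7 − 3 = 4

4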